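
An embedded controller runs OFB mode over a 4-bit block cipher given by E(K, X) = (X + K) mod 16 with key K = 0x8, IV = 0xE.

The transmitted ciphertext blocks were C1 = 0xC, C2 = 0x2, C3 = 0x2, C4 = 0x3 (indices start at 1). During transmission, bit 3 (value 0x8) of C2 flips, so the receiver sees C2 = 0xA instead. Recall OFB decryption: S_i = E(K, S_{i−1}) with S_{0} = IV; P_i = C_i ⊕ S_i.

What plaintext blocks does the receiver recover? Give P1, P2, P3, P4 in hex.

P1 = 0xA, P2 = 0x4, P3 = 0x4, P4 = 0xD

Only C2 changed, to 0xA. In OFB, a change in C_i flips the same bit in P_i only; the keystream is unaffected. Decrypting the received ciphertext:
P1: S = E(K, 0xE) = 0x6; 0xC ⊕ 0x6 = 0xA.
P2: S = E(K, 0x6) = 0xE; 0xA ⊕ 0xE = 0x4.
P3: S = E(K, 0xE) = 0x6; 0x2 ⊕ 0x6 = 0x4.
P4: S = E(K, 0x6) = 0xE; 0x3 ⊕ 0xE = 0xD.
Blocks that differ from the original plaintext: P2.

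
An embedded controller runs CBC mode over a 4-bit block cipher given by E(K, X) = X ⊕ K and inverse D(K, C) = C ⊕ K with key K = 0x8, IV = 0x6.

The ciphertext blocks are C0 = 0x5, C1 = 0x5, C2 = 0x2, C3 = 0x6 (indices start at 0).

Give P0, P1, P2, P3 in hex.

CBC decryption: P_i = D(K, C_i) ⊕ C_{i−1}, with C_{−1} = IV.
P0: D(K, 0x5) = 0xD; 0xD ⊕ 0x6 = 0xB.
P1: D(K, 0x5) = 0xD; 0xD ⊕ 0x5 = 0x8.
P2: D(K, 0x2) = 0xA; 0xA ⊕ 0x5 = 0xF.
P3: D(K, 0x6) = 0xE; 0xE ⊕ 0x2 = 0xC.

P0 = 0xB, P1 = 0x8, P2 = 0xF, P3 = 0xC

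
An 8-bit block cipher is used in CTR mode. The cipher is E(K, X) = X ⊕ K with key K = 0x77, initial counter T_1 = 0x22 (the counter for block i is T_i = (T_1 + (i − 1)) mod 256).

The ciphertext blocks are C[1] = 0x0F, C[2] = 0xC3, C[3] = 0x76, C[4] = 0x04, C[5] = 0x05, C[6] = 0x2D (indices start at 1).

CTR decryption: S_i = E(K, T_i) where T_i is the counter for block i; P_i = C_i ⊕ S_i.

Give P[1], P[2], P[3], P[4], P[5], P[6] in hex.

P[1]: T = 0x22, S = E(K, T) = 0x55; 0x0F ⊕ 0x55 = 0x5A.
P[2]: T = 0x23, S = E(K, T) = 0x54; 0xC3 ⊕ 0x54 = 0x97.
P[3]: T = 0x24, S = E(K, T) = 0x53; 0x76 ⊕ 0x53 = 0x25.
P[4]: T = 0x25, S = E(K, T) = 0x52; 0x04 ⊕ 0x52 = 0x56.
P[5]: T = 0x26, S = E(K, T) = 0x51; 0x05 ⊕ 0x51 = 0x54.
P[6]: T = 0x27, S = E(K, T) = 0x50; 0x2D ⊕ 0x50 = 0x7D.

P[1] = 0x5A, P[2] = 0x97, P[3] = 0x25, P[4] = 0x56, P[5] = 0x54, P[6] = 0x7D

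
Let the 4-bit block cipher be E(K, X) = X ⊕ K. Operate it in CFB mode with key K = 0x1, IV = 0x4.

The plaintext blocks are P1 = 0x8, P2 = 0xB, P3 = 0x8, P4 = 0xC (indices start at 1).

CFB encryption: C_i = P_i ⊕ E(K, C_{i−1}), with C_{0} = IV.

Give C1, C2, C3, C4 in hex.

C1 = 0xD, C2 = 0x7, C3 = 0xE, C4 = 0x3

C1: E(K, 0x4) = 0x5; 0x8 ⊕ 0x5 = 0xD.
C2: E(K, 0xD) = 0xC; 0xB ⊕ 0xC = 0x7.
C3: E(K, 0x7) = 0x6; 0x8 ⊕ 0x6 = 0xE.
C4: E(K, 0xE) = 0xF; 0xC ⊕ 0xF = 0x3.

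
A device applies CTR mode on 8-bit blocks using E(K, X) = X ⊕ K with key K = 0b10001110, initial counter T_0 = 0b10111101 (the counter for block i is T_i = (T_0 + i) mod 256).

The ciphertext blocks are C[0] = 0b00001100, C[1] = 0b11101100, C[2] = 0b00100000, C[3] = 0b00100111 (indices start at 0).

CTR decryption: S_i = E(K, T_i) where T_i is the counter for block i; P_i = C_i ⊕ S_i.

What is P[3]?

P[3] = 0b01101001

P[3]: T = 0b11000000, S = E(K, T) = 0b01001110; 0b00100111 ⊕ 0b01001110 = 0b01101001.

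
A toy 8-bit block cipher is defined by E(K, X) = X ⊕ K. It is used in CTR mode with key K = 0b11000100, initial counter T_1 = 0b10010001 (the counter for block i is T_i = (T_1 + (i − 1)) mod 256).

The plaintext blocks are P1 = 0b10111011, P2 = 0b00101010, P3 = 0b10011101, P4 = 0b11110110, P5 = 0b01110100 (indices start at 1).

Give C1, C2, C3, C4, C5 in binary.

C1 = 0b11101110, C2 = 0b01111100, C3 = 0b11001010, C4 = 0b10100110, C5 = 0b00100101

CTR encryption: S_i = E(K, T_i) where T_i is the counter for block i; C_i = P_i ⊕ S_i.
C1: T = 0b10010001, S = E(K, T) = 0b01010101; 0b10111011 ⊕ 0b01010101 = 0b11101110.
C2: T = 0b10010010, S = E(K, T) = 0b01010110; 0b00101010 ⊕ 0b01010110 = 0b01111100.
C3: T = 0b10010011, S = E(K, T) = 0b01010111; 0b10011101 ⊕ 0b01010111 = 0b11001010.
C4: T = 0b10010100, S = E(K, T) = 0b01010000; 0b11110110 ⊕ 0b01010000 = 0b10100110.
C5: T = 0b10010101, S = E(K, T) = 0b01010001; 0b01110100 ⊕ 0b01010001 = 0b00100101.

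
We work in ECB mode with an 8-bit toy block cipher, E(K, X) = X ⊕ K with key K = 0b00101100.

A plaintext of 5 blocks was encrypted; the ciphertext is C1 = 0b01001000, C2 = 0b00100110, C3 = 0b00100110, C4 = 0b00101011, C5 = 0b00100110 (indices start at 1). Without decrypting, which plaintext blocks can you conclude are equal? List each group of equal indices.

P2 = P3 = P5

ECB encrypts each block independently with the same key, so equal ciphertext blocks imply equal plaintext blocks.
C2 = C3 = C5 = 0b00100110, so P2 = P3 = P5.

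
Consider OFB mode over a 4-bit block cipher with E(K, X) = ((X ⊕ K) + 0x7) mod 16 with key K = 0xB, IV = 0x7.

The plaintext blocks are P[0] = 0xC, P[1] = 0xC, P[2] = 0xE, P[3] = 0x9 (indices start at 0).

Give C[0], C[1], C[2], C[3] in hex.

OFB encryption: S_i = E(K, S_{i−1}) with S_{−1} = IV; C_i = P_i ⊕ S_i.
C[0]: S = E(K, 0x7) = 0x3; 0xC ⊕ 0x3 = 0xF.
C[1]: S = E(K, 0x3) = 0xF; 0xC ⊕ 0xF = 0x3.
C[2]: S = E(K, 0xF) = 0xB; 0xE ⊕ 0xB = 0x5.
C[3]: S = E(K, 0xB) = 0x7; 0x9 ⊕ 0x7 = 0xE.

C[0] = 0xF, C[1] = 0x3, C[2] = 0x5, C[3] = 0xE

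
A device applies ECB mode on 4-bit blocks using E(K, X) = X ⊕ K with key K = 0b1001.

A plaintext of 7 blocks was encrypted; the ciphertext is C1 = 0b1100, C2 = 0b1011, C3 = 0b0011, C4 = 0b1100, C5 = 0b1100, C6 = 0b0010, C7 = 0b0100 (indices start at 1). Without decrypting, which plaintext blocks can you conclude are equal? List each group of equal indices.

P1 = P4 = P5

ECB encrypts each block independently with the same key, so equal ciphertext blocks imply equal plaintext blocks.
C1 = C4 = C5 = 0b1100, so P1 = P4 = P5.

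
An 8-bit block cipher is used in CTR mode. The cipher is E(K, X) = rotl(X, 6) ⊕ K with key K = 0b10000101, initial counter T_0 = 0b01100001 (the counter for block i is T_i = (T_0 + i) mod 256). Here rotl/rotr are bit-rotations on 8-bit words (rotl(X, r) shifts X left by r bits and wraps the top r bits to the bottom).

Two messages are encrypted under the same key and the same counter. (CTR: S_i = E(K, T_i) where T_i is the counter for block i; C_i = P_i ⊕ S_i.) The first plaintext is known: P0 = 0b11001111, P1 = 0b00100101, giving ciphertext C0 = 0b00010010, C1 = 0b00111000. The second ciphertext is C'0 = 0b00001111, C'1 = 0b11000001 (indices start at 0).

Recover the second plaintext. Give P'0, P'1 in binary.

P'0 = 0b11010010, P'1 = 0b11011100

In CTR with a reused counter, both messages share the same keystream S_i, so C_i ⊕ C'_i = P_i ⊕ P'_i and thus P'_i = P_i ⊕ C_i ⊕ C'_i.
P'0: 0b11001111 ⊕ 0b00010010 ⊕ 0b00001111 = 0b11010010.
P'1: 0b00100101 ⊕ 0b00111000 ⊕ 0b11000001 = 0b11011100.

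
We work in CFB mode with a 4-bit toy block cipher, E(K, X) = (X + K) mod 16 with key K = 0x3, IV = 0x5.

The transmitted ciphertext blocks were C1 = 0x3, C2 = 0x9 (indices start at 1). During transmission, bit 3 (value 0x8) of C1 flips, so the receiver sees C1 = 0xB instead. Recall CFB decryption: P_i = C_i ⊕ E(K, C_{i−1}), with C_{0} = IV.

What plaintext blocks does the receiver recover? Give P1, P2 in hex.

Only C1 changed, to 0xB. In CFB, a change in C_i flips the same bit in P_i and garbles P_{i+1}. Decrypting the received ciphertext:
P1: E(K, 0x5) = 0x8; 0xB ⊕ 0x8 = 0x3.
P2: E(K, 0xB) = 0xE; 0x9 ⊕ 0xE = 0x7.
Blocks that differ from the original plaintext: P1, P2.

P1 = 0x3, P2 = 0x7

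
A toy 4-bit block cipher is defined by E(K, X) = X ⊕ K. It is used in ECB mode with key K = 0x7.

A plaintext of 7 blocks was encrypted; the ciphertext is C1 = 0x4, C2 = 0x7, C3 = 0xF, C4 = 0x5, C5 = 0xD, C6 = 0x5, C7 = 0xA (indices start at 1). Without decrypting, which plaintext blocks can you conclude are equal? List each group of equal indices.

ECB encrypts each block independently with the same key, so equal ciphertext blocks imply equal plaintext blocks.
C4 = C6 = 0x5, so P4 = P6.

P4 = P6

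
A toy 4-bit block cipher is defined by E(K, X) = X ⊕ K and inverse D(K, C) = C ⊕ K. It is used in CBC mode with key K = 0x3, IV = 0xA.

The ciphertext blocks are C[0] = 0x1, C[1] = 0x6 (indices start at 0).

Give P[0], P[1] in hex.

P[0] = 0x8, P[1] = 0x4

CBC decryption: P_i = D(K, C_i) ⊕ C_{i−1}, with C_{−1} = IV.
P[0]: D(K, 0x1) = 0x2; 0x2 ⊕ 0xA = 0x8.
P[1]: D(K, 0x6) = 0x5; 0x5 ⊕ 0x1 = 0x4.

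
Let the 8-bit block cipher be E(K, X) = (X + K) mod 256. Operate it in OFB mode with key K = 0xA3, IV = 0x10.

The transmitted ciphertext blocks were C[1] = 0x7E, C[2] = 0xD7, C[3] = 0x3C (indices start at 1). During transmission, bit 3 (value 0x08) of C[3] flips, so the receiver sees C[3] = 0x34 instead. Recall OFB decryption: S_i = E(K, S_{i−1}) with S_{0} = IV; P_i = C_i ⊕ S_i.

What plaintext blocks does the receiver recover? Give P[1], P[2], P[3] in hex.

P[1] = 0xCD, P[2] = 0x81, P[3] = 0xCD

Only C[3] changed, to 0x34. In OFB, a change in C_i flips the same bit in P_i only; the keystream is unaffected. Decrypting the received ciphertext:
P[1]: S = E(K, 0x10) = 0xB3; 0x7E ⊕ 0xB3 = 0xCD.
P[2]: S = E(K, 0xB3) = 0x56; 0xD7 ⊕ 0x56 = 0x81.
P[3]: S = E(K, 0x56) = 0xF9; 0x34 ⊕ 0xF9 = 0xCD.
Blocks that differ from the original plaintext: P[3].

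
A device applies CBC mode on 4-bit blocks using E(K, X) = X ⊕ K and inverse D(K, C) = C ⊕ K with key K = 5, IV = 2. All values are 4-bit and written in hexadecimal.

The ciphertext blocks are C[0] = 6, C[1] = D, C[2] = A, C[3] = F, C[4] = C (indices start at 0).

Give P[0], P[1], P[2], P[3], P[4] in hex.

P[0] = 1, P[1] = E, P[2] = 2, P[3] = 0, P[4] = 6

CBC decryption: P_i = D(K, C_i) ⊕ C_{i−1}, with C_{−1} = IV.
P[0]: D(K, 6) = 3; 3 ⊕ 2 = 1.
P[1]: D(K, D) = 8; 8 ⊕ 6 = E.
P[2]: D(K, A) = F; F ⊕ D = 2.
P[3]: D(K, F) = A; A ⊕ A = 0.
P[4]: D(K, C) = 9; 9 ⊕ F = 6.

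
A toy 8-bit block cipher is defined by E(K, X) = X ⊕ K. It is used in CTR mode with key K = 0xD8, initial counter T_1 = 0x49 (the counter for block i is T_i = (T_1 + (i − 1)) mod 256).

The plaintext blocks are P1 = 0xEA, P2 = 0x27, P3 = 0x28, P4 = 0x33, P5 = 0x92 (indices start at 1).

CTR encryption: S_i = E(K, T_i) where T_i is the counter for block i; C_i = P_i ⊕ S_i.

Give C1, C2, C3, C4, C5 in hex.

C1: T = 0x49, S = E(K, T) = 0x91; 0xEA ⊕ 0x91 = 0x7B.
C2: T = 0x4A, S = E(K, T) = 0x92; 0x27 ⊕ 0x92 = 0xB5.
C3: T = 0x4B, S = E(K, T) = 0x93; 0x28 ⊕ 0x93 = 0xBB.
C4: T = 0x4C, S = E(K, T) = 0x94; 0x33 ⊕ 0x94 = 0xA7.
C5: T = 0x4D, S = E(K, T) = 0x95; 0x92 ⊕ 0x95 = 0x07.

C1 = 0x7B, C2 = 0xB5, C3 = 0xBB, C4 = 0xA7, C5 = 0x07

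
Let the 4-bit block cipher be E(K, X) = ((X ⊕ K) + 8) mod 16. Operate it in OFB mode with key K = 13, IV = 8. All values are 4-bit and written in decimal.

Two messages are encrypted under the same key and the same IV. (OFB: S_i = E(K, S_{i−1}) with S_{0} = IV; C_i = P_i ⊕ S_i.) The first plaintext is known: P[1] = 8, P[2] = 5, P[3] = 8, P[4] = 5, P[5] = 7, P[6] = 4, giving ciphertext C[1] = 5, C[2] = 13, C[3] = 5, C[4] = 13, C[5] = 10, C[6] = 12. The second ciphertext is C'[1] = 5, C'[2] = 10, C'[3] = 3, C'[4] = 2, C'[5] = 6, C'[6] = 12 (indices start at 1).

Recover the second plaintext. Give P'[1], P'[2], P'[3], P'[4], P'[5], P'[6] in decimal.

In OFB with a reused IV, both messages share the same keystream S_i, so C_i ⊕ C'_i = P_i ⊕ P'_i and thus P'_i = P_i ⊕ C_i ⊕ C'_i.
P'[1]: 8 ⊕ 5 ⊕ 5 = 8.
P'[2]: 5 ⊕ 13 ⊕ 10 = 2.
P'[3]: 8 ⊕ 5 ⊕ 3 = 14.
P'[4]: 5 ⊕ 13 ⊕ 2 = 10.
P'[5]: 7 ⊕ 10 ⊕ 6 = 11.
P'[6]: 4 ⊕ 12 ⊕ 12 = 4.

P'[1] = 8, P'[2] = 2, P'[3] = 14, P'[4] = 10, P'[5] = 11, P'[6] = 4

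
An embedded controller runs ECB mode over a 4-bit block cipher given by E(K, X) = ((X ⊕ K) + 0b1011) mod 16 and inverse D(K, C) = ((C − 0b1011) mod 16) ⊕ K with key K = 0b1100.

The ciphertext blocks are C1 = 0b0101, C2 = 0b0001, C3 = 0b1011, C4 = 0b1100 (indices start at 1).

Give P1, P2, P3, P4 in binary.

ECB decryption: P_i = D(K, C_i).
P1: D(K, 0b0101) = 0b0110.
P2: D(K, 0b0001) = 0b1010.
P3: D(K, 0b1011) = 0b1100.
P4: D(K, 0b1100) = 0b1101.

P1 = 0b0110, P2 = 0b1010, P3 = 0b1100, P4 = 0b1101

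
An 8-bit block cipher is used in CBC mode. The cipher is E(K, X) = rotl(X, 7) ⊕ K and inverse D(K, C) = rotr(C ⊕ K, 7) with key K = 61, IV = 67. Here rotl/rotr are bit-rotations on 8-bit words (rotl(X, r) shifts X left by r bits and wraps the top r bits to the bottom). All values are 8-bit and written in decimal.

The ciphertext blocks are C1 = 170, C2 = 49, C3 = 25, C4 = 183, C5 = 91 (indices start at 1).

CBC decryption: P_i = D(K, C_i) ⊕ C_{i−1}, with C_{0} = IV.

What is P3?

P3 = 121

P3: D(K, 25) = 72; 72 ⊕ 49 = 121.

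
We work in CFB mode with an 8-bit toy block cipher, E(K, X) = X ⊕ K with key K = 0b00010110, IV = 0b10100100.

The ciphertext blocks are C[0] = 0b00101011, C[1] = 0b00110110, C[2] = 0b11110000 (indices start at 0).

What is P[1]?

CFB decryption: P_i = C_i ⊕ E(K, C_{i−1}), with C_{−1} = IV.
P[1]: E(K, 0b00101011) = 0b00111101; 0b00110110 ⊕ 0b00111101 = 0b00001011.

P[1] = 0b00001011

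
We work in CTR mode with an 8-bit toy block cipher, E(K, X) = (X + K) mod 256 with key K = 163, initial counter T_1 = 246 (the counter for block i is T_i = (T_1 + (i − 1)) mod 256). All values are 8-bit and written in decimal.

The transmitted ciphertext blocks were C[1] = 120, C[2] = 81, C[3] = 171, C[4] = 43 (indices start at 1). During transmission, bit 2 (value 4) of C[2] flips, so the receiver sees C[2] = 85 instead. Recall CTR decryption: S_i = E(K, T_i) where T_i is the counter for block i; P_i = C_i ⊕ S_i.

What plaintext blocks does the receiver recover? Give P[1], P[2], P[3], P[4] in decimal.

Only C[2] changed, to 85. In CTR, a change in C_i flips the same bit in P_i only; the keystream is unaffected. Decrypting the received ciphertext:
P[1]: T = 246, S = E(K, T) = 153; 120 ⊕ 153 = 225.
P[2]: T = 247, S = E(K, T) = 154; 85 ⊕ 154 = 207.
P[3]: T = 248, S = E(K, T) = 155; 171 ⊕ 155 = 48.
P[4]: T = 249, S = E(K, T) = 156; 43 ⊕ 156 = 183.
Blocks that differ from the original plaintext: P[2].

P[1] = 225, P[2] = 207, P[3] = 48, P[4] = 183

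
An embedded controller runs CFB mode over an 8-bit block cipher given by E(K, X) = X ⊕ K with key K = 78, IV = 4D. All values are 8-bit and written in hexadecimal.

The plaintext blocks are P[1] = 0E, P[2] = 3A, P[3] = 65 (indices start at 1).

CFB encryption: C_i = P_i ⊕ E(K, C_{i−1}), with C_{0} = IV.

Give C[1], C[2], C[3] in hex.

C[1]: E(K, 4D) = 35; 0E ⊕ 35 = 3B.
C[2]: E(K, 3B) = 43; 3A ⊕ 43 = 79.
C[3]: E(K, 79) = 01; 65 ⊕ 01 = 64.

C[1] = 3B, C[2] = 79, C[3] = 64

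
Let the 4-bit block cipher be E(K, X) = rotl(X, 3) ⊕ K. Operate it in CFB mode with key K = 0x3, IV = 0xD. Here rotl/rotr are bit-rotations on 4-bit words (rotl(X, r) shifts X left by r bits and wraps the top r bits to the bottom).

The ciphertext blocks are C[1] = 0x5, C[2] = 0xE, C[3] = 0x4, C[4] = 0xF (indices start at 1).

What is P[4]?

P[4] = 0xE

CFB decryption: P_i = C_i ⊕ E(K, C_{i−1}), with C_{0} = IV.
P[4]: E(K, 0x4) = 0x1; 0xF ⊕ 0x1 = 0xE.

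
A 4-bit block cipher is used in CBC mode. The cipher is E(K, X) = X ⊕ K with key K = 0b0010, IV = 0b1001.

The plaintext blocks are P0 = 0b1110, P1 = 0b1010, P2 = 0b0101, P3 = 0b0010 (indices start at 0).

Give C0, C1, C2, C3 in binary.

C0 = 0b0101, C1 = 0b1101, C2 = 0b1010, C3 = 0b1010

CBC encryption: C_i = E(K, P_i ⊕ C_{i−1}), with C_{−1} = IV.
C0: P0 ⊕ 0b1001 = 0b0111; E(K, 0b0111) = 0b0101.
C1: P1 ⊕ 0b0101 = 0b1111; E(K, 0b1111) = 0b1101.
C2: P2 ⊕ 0b1101 = 0b1000; E(K, 0b1000) = 0b1010.
C3: P3 ⊕ 0b1010 = 0b1000; E(K, 0b1000) = 0b1010.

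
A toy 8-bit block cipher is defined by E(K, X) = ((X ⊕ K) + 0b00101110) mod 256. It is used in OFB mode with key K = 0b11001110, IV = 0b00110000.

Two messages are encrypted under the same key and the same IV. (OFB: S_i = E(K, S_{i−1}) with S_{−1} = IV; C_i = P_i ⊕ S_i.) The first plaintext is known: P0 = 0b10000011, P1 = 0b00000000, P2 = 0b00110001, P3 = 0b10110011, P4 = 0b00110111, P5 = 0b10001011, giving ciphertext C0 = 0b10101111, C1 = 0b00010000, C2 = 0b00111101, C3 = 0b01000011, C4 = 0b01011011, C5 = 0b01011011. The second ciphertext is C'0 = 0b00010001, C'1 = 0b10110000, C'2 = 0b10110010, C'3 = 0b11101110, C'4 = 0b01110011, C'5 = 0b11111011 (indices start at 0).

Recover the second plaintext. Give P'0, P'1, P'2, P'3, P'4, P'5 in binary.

In OFB with a reused IV, both messages share the same keystream S_i, so C_i ⊕ C'_i = P_i ⊕ P'_i and thus P'_i = P_i ⊕ C_i ⊕ C'_i.
P'0: 0b10000011 ⊕ 0b10101111 ⊕ 0b00010001 = 0b00111101.
P'1: 0b00000000 ⊕ 0b00010000 ⊕ 0b10110000 = 0b10100000.
P'2: 0b00110001 ⊕ 0b00111101 ⊕ 0b10110010 = 0b10111110.
P'3: 0b10110011 ⊕ 0b01000011 ⊕ 0b11101110 = 0b00011110.
P'4: 0b00110111 ⊕ 0b01011011 ⊕ 0b01110011 = 0b00011111.
P'5: 0b10001011 ⊕ 0b01011011 ⊕ 0b11111011 = 0b00101011.

P'0 = 0b00111101, P'1 = 0b10100000, P'2 = 0b10111110, P'3 = 0b00011110, P'4 = 0b00011111, P'5 = 0b00101011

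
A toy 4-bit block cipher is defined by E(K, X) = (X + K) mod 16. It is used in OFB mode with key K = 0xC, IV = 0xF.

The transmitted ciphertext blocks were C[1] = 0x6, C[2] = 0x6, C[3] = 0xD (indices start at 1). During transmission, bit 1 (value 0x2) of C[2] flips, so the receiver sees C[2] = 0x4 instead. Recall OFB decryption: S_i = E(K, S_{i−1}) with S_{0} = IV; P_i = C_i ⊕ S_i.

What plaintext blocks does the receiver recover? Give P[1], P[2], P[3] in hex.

P[1] = 0xD, P[2] = 0x3, P[3] = 0xE

Only C[2] changed, to 0x4. In OFB, a change in C_i flips the same bit in P_i only; the keystream is unaffected. Decrypting the received ciphertext:
P[1]: S = E(K, 0xF) = 0xB; 0x6 ⊕ 0xB = 0xD.
P[2]: S = E(K, 0xB) = 0x7; 0x4 ⊕ 0x7 = 0x3.
P[3]: S = E(K, 0x7) = 0x3; 0xD ⊕ 0x3 = 0xE.
Blocks that differ from the original plaintext: P[2].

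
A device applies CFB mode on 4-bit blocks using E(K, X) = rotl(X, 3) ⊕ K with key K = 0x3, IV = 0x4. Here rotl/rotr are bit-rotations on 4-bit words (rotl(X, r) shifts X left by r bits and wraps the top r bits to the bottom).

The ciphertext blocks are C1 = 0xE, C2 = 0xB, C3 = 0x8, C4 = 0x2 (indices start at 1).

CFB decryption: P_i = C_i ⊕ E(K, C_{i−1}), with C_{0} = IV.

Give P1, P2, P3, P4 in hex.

P1 = 0xF, P2 = 0xF, P3 = 0x6, P4 = 0x5

P1: E(K, 0x4) = 0x1; 0xE ⊕ 0x1 = 0xF.
P2: E(K, 0xE) = 0x4; 0xB ⊕ 0x4 = 0xF.
P3: E(K, 0xB) = 0xE; 0x8 ⊕ 0xE = 0x6.
P4: E(K, 0x8) = 0x7; 0x2 ⊕ 0x7 = 0x5.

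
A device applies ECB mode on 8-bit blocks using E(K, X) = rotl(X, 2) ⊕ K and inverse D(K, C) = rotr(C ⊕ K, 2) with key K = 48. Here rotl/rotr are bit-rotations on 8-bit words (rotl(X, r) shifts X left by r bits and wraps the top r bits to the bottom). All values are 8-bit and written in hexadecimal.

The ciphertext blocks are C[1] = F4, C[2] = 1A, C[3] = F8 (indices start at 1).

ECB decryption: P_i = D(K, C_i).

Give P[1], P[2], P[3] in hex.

P[1]: D(K, F4) = 2F.
P[2]: D(K, 1A) = 94.
P[3]: D(K, F8) = 2C.

P[1] = 2F, P[2] = 94, P[3] = 2C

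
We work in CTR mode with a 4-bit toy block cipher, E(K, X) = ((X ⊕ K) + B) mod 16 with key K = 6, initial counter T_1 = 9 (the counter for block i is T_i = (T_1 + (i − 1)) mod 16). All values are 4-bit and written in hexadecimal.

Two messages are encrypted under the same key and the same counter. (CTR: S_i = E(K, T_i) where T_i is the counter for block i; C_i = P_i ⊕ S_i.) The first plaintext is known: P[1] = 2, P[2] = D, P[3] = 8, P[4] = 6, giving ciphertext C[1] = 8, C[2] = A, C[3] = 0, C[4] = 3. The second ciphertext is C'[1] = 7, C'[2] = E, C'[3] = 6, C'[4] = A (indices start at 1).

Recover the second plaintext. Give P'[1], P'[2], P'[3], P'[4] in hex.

In CTR with a reused counter, both messages share the same keystream S_i, so C_i ⊕ C'_i = P_i ⊕ P'_i and thus P'_i = P_i ⊕ C_i ⊕ C'_i.
P'[1]: 2 ⊕ 8 ⊕ 7 = D.
P'[2]: D ⊕ A ⊕ E = 9.
P'[3]: 8 ⊕ 0 ⊕ 6 = E.
P'[4]: 6 ⊕ 3 ⊕ A = F.

P'[1] = D, P'[2] = 9, P'[3] = E, P'[4] = F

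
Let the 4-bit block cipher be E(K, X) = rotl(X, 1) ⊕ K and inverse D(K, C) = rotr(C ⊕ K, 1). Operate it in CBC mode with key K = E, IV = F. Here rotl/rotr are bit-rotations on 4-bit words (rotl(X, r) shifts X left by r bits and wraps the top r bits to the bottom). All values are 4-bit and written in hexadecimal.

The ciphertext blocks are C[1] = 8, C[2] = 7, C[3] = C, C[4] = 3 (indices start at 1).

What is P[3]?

P[3] = 6

CBC decryption: P_i = D(K, C_i) ⊕ C_{i−1}, with C_{0} = IV.
P[3]: D(K, C) = 1; 1 ⊕ 7 = 6.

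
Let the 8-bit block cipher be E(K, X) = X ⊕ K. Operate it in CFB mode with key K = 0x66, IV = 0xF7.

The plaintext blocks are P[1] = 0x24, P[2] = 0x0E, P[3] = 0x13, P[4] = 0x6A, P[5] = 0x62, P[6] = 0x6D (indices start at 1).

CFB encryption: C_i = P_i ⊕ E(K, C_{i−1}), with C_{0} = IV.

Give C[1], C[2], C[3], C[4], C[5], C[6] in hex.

C[1] = 0xB5, C[2] = 0xDD, C[3] = 0xA8, C[4] = 0xA4, C[5] = 0xA0, C[6] = 0xAB

C[1]: E(K, 0xF7) = 0x91; 0x24 ⊕ 0x91 = 0xB5.
C[2]: E(K, 0xB5) = 0xD3; 0x0E ⊕ 0xD3 = 0xDD.
C[3]: E(K, 0xDD) = 0xBB; 0x13 ⊕ 0xBB = 0xA8.
C[4]: E(K, 0xA8) = 0xCE; 0x6A ⊕ 0xCE = 0xA4.
C[5]: E(K, 0xA4) = 0xC2; 0x62 ⊕ 0xC2 = 0xA0.
C[6]: E(K, 0xA0) = 0xC6; 0x6D ⊕ 0xC6 = 0xAB.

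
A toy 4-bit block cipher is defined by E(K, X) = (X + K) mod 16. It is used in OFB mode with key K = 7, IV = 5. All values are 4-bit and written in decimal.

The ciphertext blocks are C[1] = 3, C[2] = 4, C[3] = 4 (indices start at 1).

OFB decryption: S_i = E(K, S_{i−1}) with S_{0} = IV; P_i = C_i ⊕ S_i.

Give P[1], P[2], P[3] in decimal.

P[1]: S = E(K, 5) = 12; 3 ⊕ 12 = 15.
P[2]: S = E(K, 12) = 3; 4 ⊕ 3 = 7.
P[3]: S = E(K, 3) = 10; 4 ⊕ 10 = 14.

P[1] = 15, P[2] = 7, P[3] = 14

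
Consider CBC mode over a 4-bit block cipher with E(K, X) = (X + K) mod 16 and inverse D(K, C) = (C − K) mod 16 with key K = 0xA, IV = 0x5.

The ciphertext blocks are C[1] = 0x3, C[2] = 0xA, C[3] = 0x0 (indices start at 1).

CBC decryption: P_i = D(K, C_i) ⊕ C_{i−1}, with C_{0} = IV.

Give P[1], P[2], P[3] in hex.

P[1]: D(K, 0x3) = 0x9; 0x9 ⊕ 0x5 = 0xC.
P[2]: D(K, 0xA) = 0x0; 0x0 ⊕ 0x3 = 0x3.
P[3]: D(K, 0x0) = 0x6; 0x6 ⊕ 0xA = 0xC.

P[1] = 0xC, P[2] = 0x3, P[3] = 0xC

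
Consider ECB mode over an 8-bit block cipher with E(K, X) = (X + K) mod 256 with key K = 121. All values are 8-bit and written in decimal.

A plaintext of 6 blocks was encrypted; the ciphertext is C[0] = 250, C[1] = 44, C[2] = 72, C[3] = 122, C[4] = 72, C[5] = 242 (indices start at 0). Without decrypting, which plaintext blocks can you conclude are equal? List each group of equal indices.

P[2] = P[4]

ECB encrypts each block independently with the same key, so equal ciphertext blocks imply equal plaintext blocks.
C[2] = C[4] = 72, so P[2] = P[4].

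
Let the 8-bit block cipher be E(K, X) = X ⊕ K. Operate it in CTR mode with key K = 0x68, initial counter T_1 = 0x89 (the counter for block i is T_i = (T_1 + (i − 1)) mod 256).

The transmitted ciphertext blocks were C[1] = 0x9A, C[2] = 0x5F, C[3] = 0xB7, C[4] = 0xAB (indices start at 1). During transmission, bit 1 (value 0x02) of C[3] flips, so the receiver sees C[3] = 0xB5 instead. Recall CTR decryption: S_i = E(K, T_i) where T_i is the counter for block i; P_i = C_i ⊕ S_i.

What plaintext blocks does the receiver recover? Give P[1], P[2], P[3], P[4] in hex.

P[1] = 0x7B, P[2] = 0xBD, P[3] = 0x56, P[4] = 0x4F

Only C[3] changed, to 0xB5. In CTR, a change in C_i flips the same bit in P_i only; the keystream is unaffected. Decrypting the received ciphertext:
P[1]: T = 0x89, S = E(K, T) = 0xE1; 0x9A ⊕ 0xE1 = 0x7B.
P[2]: T = 0x8A, S = E(K, T) = 0xE2; 0x5F ⊕ 0xE2 = 0xBD.
P[3]: T = 0x8B, S = E(K, T) = 0xE3; 0xB5 ⊕ 0xE3 = 0x56.
P[4]: T = 0x8C, S = E(K, T) = 0xE4; 0xAB ⊕ 0xE4 = 0x4F.
Blocks that differ from the original plaintext: P[3].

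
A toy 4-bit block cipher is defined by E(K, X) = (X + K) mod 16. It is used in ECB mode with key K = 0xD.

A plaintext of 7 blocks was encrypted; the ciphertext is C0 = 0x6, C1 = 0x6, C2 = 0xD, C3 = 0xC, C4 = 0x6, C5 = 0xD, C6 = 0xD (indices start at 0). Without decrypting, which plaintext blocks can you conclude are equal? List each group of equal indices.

ECB encrypts each block independently with the same key, so equal ciphertext blocks imply equal plaintext blocks.
C0 = C1 = C4 = 0x6, so P0 = P1 = P4.
C2 = C5 = C6 = 0xD, so P2 = P5 = P6.

P0 = P1 = P4; P2 = P5 = P6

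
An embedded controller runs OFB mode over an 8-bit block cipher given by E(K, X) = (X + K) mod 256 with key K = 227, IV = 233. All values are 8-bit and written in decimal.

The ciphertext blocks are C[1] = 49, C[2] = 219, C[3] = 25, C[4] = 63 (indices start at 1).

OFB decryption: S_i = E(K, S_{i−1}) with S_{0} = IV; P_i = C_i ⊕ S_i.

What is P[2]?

P[2] = 116

P[1]: S = E(K, 233) = 204; 49 ⊕ 204 = 253.
P[2]: S = E(K, 204) = 175; 219 ⊕ 175 = 116.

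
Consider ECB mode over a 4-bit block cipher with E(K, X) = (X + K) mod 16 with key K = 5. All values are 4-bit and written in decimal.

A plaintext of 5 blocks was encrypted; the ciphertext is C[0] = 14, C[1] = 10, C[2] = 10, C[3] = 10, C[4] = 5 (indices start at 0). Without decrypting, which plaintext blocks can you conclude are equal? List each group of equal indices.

ECB encrypts each block independently with the same key, so equal ciphertext blocks imply equal plaintext blocks.
C[1] = C[2] = C[3] = 10, so P[1] = P[2] = P[3].

P[1] = P[2] = P[3]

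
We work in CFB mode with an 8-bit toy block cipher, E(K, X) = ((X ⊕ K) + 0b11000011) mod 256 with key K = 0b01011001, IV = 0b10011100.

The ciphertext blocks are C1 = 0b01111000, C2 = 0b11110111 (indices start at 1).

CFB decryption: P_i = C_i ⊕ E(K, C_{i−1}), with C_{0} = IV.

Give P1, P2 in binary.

P1 = 0b11110000, P2 = 0b00010011

P1: E(K, 0b10011100) = 0b10001000; 0b01111000 ⊕ 0b10001000 = 0b11110000.
P2: E(K, 0b01111000) = 0b11100100; 0b11110111 ⊕ 0b11100100 = 0b00010011.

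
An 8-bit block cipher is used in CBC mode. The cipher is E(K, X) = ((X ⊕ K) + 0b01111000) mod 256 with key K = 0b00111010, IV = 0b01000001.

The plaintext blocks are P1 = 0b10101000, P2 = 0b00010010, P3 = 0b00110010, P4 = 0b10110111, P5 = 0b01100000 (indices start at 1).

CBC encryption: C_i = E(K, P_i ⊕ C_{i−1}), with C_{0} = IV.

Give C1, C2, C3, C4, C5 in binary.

C1: P1 ⊕ 0b01000001 = 0b11101001; E(K, 0b11101001) = 0b01001011.
C2: P2 ⊕ 0b01001011 = 0b01011001; E(K, 0b01011001) = 0b11011011.
C3: P3 ⊕ 0b11011011 = 0b11101001; E(K, 0b11101001) = 0b01001011.
C4: P4 ⊕ 0b01001011 = 0b11111100; E(K, 0b11111100) = 0b00111110.
C5: P5 ⊕ 0b00111110 = 0b01011110; E(K, 0b01011110) = 0b11011100.

C1 = 0b01001011, C2 = 0b11011011, C3 = 0b01001011, C4 = 0b00111110, C5 = 0b11011100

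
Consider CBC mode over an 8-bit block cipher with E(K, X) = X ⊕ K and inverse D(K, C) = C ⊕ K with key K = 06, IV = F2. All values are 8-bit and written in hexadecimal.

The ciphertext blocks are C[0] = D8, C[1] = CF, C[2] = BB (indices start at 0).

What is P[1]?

CBC decryption: P_i = D(K, C_i) ⊕ C_{i−1}, with C_{−1} = IV.
P[1]: D(K, CF) = C9; C9 ⊕ D8 = 11.

P[1] = 11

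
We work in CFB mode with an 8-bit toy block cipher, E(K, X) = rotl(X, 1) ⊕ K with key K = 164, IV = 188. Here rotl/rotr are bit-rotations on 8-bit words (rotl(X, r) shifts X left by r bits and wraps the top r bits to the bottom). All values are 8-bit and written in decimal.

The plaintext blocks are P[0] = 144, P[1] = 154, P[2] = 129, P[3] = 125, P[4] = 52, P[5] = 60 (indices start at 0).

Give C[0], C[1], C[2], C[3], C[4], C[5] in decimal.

CFB encryption: C_i = P_i ⊕ E(K, C_{i−1}), with C_{−1} = IV.
C[0]: E(K, 188) = 221; 144 ⊕ 221 = 77.
C[1]: E(K, 77) = 62; 154 ⊕ 62 = 164.
C[2]: E(K, 164) = 237; 129 ⊕ 237 = 108.
C[3]: E(K, 108) = 124; 125 ⊕ 124 = 1.
C[4]: E(K, 1) = 166; 52 ⊕ 166 = 146.
C[5]: E(K, 146) = 129; 60 ⊕ 129 = 189.

C[0] = 77, C[1] = 164, C[2] = 108, C[3] = 1, C[4] = 146, C[5] = 189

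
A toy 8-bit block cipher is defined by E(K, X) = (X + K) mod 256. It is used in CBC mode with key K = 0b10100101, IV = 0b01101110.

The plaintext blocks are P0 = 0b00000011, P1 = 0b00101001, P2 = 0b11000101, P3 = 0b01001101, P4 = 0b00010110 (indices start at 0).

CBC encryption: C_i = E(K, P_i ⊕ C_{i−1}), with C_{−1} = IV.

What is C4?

C4 = 0b11011111

C0: P0 ⊕ 0b01101110 = 0b01101101; E(K, 0b01101101) = 0b00010010.
C1: P1 ⊕ 0b00010010 = 0b00111011; E(K, 0b00111011) = 0b11100000.
C2: P2 ⊕ 0b11100000 = 0b00100101; E(K, 0b00100101) = 0b11001010.
C3: P3 ⊕ 0b11001010 = 0b10000111; E(K, 0b10000111) = 0b00101100.
C4: P4 ⊕ 0b00101100 = 0b00111010; E(K, 0b00111010) = 0b11011111.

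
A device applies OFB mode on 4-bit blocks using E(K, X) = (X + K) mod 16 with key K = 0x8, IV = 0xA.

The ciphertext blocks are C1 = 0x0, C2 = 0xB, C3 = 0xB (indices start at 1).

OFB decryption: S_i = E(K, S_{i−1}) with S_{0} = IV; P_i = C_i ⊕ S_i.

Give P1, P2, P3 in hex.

P1: S = E(K, 0xA) = 0x2; 0x0 ⊕ 0x2 = 0x2.
P2: S = E(K, 0x2) = 0xA; 0xB ⊕ 0xA = 0x1.
P3: S = E(K, 0xA) = 0x2; 0xB ⊕ 0x2 = 0x9.

P1 = 0x2, P2 = 0x1, P3 = 0x9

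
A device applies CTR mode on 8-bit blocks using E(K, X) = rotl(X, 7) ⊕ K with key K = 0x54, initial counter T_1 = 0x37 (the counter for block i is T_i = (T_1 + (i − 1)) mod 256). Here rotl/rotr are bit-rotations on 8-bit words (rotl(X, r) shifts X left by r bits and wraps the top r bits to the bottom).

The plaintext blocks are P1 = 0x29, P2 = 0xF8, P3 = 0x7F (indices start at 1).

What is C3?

C3 = 0xB7

CTR encryption: S_i = E(K, T_i) where T_i is the counter for block i; C_i = P_i ⊕ S_i.
C1: T = 0x37, S = E(K, T) = 0xCF; 0x29 ⊕ 0xCF = 0xE6.
C2: T = 0x38, S = E(K, T) = 0x48; 0xF8 ⊕ 0x48 = 0xB0.
C3: T = 0x39, S = E(K, T) = 0xC8; 0x7F ⊕ 0xC8 = 0xB7.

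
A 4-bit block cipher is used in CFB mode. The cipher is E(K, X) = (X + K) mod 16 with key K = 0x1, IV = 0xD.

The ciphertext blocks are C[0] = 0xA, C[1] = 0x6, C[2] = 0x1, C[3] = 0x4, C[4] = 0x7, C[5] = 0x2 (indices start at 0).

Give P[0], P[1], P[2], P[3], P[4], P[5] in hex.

CFB decryption: P_i = C_i ⊕ E(K, C_{i−1}), with C_{−1} = IV.
P[0]: E(K, 0xD) = 0xE; 0xA ⊕ 0xE = 0x4.
P[1]: E(K, 0xA) = 0xB; 0x6 ⊕ 0xB = 0xD.
P[2]: E(K, 0x6) = 0x7; 0x1 ⊕ 0x7 = 0x6.
P[3]: E(K, 0x1) = 0x2; 0x4 ⊕ 0x2 = 0x6.
P[4]: E(K, 0x4) = 0x5; 0x7 ⊕ 0x5 = 0x2.
P[5]: E(K, 0x7) = 0x8; 0x2 ⊕ 0x8 = 0xA.

P[0] = 0x4, P[1] = 0xD, P[2] = 0x6, P[3] = 0x6, P[4] = 0x2, P[5] = 0xA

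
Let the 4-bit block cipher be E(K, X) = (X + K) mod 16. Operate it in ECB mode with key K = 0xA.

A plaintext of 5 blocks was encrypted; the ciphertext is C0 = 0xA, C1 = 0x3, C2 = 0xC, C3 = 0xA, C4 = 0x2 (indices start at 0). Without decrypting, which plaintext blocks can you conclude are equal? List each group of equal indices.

ECB encrypts each block independently with the same key, so equal ciphertext blocks imply equal plaintext blocks.
C0 = C3 = 0xA, so P0 = P3.

P0 = P3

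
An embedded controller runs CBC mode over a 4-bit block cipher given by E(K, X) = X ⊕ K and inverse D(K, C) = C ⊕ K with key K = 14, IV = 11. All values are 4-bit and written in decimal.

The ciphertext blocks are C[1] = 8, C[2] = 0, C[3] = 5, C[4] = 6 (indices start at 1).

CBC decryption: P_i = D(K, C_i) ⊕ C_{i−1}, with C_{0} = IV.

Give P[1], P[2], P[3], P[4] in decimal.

P[1]: D(K, 8) = 6; 6 ⊕ 11 = 13.
P[2]: D(K, 0) = 14; 14 ⊕ 8 = 6.
P[3]: D(K, 5) = 11; 11 ⊕ 0 = 11.
P[4]: D(K, 6) = 8; 8 ⊕ 5 = 13.

P[1] = 13, P[2] = 6, P[3] = 11, P[4] = 13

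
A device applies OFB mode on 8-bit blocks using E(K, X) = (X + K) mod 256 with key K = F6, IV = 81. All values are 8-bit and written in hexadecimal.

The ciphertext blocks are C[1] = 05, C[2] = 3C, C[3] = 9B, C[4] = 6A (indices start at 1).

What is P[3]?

OFB decryption: S_i = E(K, S_{i−1}) with S_{0} = IV; P_i = C_i ⊕ S_i.
P[1]: S = E(K, 81) = 77; 05 ⊕ 77 = 72.
P[2]: S = E(K, 77) = 6D; 3C ⊕ 6D = 51.
P[3]: S = E(K, 6D) = 63; 9B ⊕ 63 = F8.

P[3] = F8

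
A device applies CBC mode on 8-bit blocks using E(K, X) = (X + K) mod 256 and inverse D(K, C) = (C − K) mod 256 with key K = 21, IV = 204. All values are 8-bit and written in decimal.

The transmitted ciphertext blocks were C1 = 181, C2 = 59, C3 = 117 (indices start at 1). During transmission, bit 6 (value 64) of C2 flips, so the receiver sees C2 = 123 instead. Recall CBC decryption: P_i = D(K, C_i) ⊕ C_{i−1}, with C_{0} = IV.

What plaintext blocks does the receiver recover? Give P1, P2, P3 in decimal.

Only C2 changed, to 123. In CBC, a change in C_i garbles P_i and flips the same bit in P_{i+1}. Decrypting the received ciphertext:
P1: D(K, 181) = 160; 160 ⊕ 204 = 108.
P2: D(K, 123) = 102; 102 ⊕ 181 = 211.
P3: D(K, 117) = 96; 96 ⊕ 123 = 27.
Blocks that differ from the original plaintext: P2, P3.

P1 = 108, P2 = 211, P3 = 27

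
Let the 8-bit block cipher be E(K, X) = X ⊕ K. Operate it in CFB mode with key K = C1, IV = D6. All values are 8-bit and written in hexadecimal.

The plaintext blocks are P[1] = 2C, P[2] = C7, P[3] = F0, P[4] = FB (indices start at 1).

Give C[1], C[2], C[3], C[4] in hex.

CFB encryption: C_i = P_i ⊕ E(K, C_{i−1}), with C_{0} = IV.
C[1]: E(K, D6) = 17; 2C ⊕ 17 = 3B.
C[2]: E(K, 3B) = FA; C7 ⊕ FA = 3D.
C[3]: E(K, 3D) = FC; F0 ⊕ FC = 0C.
C[4]: E(K, 0C) = CD; FB ⊕ CD = 36.

C[1] = 3B, C[2] = 3D, C[3] = 0C, C[4] = 36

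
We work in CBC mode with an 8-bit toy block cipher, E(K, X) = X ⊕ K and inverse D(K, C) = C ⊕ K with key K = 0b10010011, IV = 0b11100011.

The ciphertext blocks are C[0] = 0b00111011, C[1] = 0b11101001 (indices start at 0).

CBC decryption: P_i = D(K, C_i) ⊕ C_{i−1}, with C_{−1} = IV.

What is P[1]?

P[1] = 0b01000001

P[1]: D(K, 0b11101001) = 0b01111010; 0b01111010 ⊕ 0b00111011 = 0b01000001.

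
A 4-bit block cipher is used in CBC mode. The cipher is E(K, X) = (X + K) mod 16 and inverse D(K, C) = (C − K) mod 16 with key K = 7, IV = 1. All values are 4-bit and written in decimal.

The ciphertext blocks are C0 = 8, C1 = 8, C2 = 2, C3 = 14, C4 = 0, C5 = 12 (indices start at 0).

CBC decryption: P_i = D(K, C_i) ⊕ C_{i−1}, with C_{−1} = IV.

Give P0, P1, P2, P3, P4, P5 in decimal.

P0: D(K, 8) = 1; 1 ⊕ 1 = 0.
P1: D(K, 8) = 1; 1 ⊕ 8 = 9.
P2: D(K, 2) = 11; 11 ⊕ 8 = 3.
P3: D(K, 14) = 7; 7 ⊕ 2 = 5.
P4: D(K, 0) = 9; 9 ⊕ 14 = 7.
P5: D(K, 12) = 5; 5 ⊕ 0 = 5.

P0 = 0, P1 = 9, P2 = 3, P3 = 5, P4 = 7, P5 = 5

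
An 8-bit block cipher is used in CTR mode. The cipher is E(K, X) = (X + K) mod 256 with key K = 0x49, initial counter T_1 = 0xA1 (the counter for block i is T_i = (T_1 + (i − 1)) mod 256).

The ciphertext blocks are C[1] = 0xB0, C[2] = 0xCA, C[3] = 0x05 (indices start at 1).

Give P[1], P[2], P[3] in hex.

CTR decryption: S_i = E(K, T_i) where T_i is the counter for block i; P_i = C_i ⊕ S_i.
P[1]: T = 0xA1, S = E(K, T) = 0xEA; 0xB0 ⊕ 0xEA = 0x5A.
P[2]: T = 0xA2, S = E(K, T) = 0xEB; 0xCA ⊕ 0xEB = 0x21.
P[3]: T = 0xA3, S = E(K, T) = 0xEC; 0x05 ⊕ 0xEC = 0xE9.

P[1] = 0x5A, P[2] = 0x21, P[3] = 0xE9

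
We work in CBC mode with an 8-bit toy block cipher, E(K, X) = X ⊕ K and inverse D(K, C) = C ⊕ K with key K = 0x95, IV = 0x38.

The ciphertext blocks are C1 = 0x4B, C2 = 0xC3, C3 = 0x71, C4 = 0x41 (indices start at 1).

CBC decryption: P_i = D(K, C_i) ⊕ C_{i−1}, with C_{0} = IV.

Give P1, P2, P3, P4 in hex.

P1 = 0xE6, P2 = 0x1D, P3 = 0x27, P4 = 0xA5

P1: D(K, 0x4B) = 0xDE; 0xDE ⊕ 0x38 = 0xE6.
P2: D(K, 0xC3) = 0x56; 0x56 ⊕ 0x4B = 0x1D.
P3: D(K, 0x71) = 0xE4; 0xE4 ⊕ 0xC3 = 0x27.
P4: D(K, 0x41) = 0xD4; 0xD4 ⊕ 0x71 = 0xA5.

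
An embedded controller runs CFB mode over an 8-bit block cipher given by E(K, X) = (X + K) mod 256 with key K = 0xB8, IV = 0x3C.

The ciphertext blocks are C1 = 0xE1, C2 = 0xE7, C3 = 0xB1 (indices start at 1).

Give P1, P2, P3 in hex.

CFB decryption: P_i = C_i ⊕ E(K, C_{i−1}), with C_{0} = IV.
P1: E(K, 0x3C) = 0xF4; 0xE1 ⊕ 0xF4 = 0x15.
P2: E(K, 0xE1) = 0x99; 0xE7 ⊕ 0x99 = 0x7E.
P3: E(K, 0xE7) = 0x9F; 0xB1 ⊕ 0x9F = 0x2E.

P1 = 0x15, P2 = 0x7E, P3 = 0x2E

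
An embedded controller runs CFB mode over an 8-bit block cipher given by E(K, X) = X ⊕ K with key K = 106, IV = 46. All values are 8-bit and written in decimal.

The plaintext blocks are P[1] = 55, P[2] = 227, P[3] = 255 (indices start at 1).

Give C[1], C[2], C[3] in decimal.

CFB encryption: C_i = P_i ⊕ E(K, C_{i−1}), with C_{0} = IV.
C[1]: E(K, 46) = 68; 55 ⊕ 68 = 115.
C[2]: E(K, 115) = 25; 227 ⊕ 25 = 250.
C[3]: E(K, 250) = 144; 255 ⊕ 144 = 111.

C[1] = 115, C[2] = 250, C[3] = 111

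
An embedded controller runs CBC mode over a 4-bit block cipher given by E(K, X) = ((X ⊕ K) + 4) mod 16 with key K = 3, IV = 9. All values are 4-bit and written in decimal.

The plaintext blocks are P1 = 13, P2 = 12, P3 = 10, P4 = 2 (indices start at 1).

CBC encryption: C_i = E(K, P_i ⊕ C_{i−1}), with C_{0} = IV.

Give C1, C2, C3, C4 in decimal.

C1 = 11, C2 = 8, C3 = 5, C4 = 8

C1: P1 ⊕ 9 = 4; E(K, 4) = 11.
C2: P2 ⊕ 11 = 7; E(K, 7) = 8.
C3: P3 ⊕ 8 = 2; E(K, 2) = 5.
C4: P4 ⊕ 5 = 7; E(K, 7) = 8.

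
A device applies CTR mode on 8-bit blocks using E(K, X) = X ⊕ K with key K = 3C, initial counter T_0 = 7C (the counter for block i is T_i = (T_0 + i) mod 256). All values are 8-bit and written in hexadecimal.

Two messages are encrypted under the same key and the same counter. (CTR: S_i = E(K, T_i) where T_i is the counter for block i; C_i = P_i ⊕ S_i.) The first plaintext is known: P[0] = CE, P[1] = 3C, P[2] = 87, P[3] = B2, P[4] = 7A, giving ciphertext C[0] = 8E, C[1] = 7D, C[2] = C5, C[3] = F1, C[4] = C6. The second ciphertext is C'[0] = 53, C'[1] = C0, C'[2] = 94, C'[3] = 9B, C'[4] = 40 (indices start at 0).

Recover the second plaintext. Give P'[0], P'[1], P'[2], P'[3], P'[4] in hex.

In CTR with a reused counter, both messages share the same keystream S_i, so C_i ⊕ C'_i = P_i ⊕ P'_i and thus P'_i = P_i ⊕ C_i ⊕ C'_i.
P'[0]: CE ⊕ 8E ⊕ 53 = 13.
P'[1]: 3C ⊕ 7D ⊕ C0 = 81.
P'[2]: 87 ⊕ C5 ⊕ 94 = D6.
P'[3]: B2 ⊕ F1 ⊕ 9B = D8.
P'[4]: 7A ⊕ C6 ⊕ 40 = FC.

P'[0] = 13, P'[1] = 81, P'[2] = D6, P'[3] = D8, P'[4] = FC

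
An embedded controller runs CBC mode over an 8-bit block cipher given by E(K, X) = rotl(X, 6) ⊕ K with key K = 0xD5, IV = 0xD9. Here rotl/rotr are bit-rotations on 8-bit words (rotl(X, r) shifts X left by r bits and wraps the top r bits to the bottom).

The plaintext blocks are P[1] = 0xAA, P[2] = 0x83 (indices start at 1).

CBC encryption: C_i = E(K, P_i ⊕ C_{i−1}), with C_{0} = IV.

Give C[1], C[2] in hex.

C[1]: P[1] ⊕ 0xD9 = 0x73; E(K, 0x73) = 0x09.
C[2]: P[2] ⊕ 0x09 = 0x8A; E(K, 0x8A) = 0x77.

C[1] = 0x09, C[2] = 0x77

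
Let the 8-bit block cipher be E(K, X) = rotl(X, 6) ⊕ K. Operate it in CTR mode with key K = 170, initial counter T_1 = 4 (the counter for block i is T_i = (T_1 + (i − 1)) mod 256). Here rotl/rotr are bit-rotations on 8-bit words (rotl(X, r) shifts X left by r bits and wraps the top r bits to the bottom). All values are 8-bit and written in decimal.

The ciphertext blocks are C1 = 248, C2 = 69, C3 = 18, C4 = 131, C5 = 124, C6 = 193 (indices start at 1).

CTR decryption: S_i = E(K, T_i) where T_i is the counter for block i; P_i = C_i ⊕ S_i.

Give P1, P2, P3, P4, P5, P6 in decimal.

P1 = 83, P2 = 174, P3 = 57, P4 = 232, P5 = 212, P6 = 41

P1: T = 4, S = E(K, T) = 171; 248 ⊕ 171 = 83.
P2: T = 5, S = E(K, T) = 235; 69 ⊕ 235 = 174.
P3: T = 6, S = E(K, T) = 43; 18 ⊕ 43 = 57.
P4: T = 7, S = E(K, T) = 107; 131 ⊕ 107 = 232.
P5: T = 8, S = E(K, T) = 168; 124 ⊕ 168 = 212.
P6: T = 9, S = E(K, T) = 232; 193 ⊕ 232 = 41.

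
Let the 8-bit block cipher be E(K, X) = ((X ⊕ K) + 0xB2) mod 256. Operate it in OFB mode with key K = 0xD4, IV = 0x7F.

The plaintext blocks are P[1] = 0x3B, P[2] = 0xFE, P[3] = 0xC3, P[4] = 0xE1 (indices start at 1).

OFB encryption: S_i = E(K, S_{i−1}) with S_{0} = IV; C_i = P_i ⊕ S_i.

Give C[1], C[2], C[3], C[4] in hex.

C[1] = 0x66, C[2] = 0xC5, C[3] = 0x62, C[4] = 0xC6

C[1]: S = E(K, 0x7F) = 0x5D; 0x3B ⊕ 0x5D = 0x66.
C[2]: S = E(K, 0x5D) = 0x3B; 0xFE ⊕ 0x3B = 0xC5.
C[3]: S = E(K, 0x3B) = 0xA1; 0xC3 ⊕ 0xA1 = 0x62.
C[4]: S = E(K, 0xA1) = 0x27; 0xE1 ⊕ 0x27 = 0xC6.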